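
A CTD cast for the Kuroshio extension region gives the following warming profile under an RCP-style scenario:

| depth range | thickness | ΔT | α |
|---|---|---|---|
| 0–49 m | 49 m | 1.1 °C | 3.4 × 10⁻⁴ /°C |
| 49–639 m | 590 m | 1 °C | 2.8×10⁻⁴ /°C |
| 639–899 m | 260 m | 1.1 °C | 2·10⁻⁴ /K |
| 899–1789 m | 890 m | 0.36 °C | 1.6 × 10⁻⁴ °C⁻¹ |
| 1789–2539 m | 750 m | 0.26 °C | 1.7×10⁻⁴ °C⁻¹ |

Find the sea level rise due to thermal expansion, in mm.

Δh ≈ 325 mm

49 × 3.4×10⁻⁴ × 1.1 = 0.018326 m
1 × 590 × 2.8×10⁻⁴ = 0.16520 m
639–899 m: 2×10⁻⁴ × 1.1 × 260 = 0.05720 m
1.6×10⁻⁴ × 890 × 0.36 = 0.051264 m
1789–2539 m: 750 × 1.7×10⁻⁴ × 0.26 = 0.03315 m
Δh = 0.018326 + 0.16520 + 0.05720 + 0.051264 + 0.03315 = 0.32514 m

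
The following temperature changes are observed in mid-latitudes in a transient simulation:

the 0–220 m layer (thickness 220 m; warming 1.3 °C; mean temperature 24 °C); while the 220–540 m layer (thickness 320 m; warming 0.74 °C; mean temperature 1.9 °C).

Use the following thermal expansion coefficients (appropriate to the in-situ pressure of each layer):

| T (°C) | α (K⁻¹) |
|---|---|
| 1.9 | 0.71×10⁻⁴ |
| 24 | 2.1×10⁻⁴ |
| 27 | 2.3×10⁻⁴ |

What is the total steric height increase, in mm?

Layer 1 at 24 °C → α = 2.1×10⁻⁴ K⁻¹
Layer 2 at 1.9 °C → α = 0.71×10⁻⁴ K⁻¹
Layer 1: 2.1×10⁻⁴ × 1.3 × 220 = 0.06006 m
0.74 × 0.71×10⁻⁴ × 320 = 0.0168128 m
Δh = 0.06006 + 0.0168128 = 0.0768728 m ≈ 77 mm

77 mm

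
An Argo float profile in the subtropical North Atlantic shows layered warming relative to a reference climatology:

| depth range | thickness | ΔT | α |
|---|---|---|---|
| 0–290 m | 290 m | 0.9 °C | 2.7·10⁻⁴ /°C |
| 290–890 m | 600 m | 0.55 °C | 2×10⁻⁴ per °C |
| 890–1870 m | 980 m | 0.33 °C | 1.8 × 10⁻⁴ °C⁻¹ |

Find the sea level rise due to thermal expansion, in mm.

195 mm

Layer 1: 290 × 0.9 × 2.7×10⁻⁴ = 0.07047 m
Layer 2: 2×10⁻⁴ × 600 × 0.55 = 0.06600 m
Layer 3: 0.33 × 980 × 1.8×10⁻⁴ = 0.058212 m
Δh = 0.07047 + 0.06600 + 0.058212 = 0.194682 m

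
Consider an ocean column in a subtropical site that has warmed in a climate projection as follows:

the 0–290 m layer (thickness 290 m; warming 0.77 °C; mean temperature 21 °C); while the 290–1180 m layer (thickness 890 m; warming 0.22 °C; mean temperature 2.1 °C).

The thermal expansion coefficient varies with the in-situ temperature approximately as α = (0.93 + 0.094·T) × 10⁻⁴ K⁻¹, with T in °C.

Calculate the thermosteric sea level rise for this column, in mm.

87 mm

Layer 1: α = (0.93 + 0.094×21)×10⁻⁴ = 2.904×10⁻⁴ K⁻¹
Layer 2: α = (0.93 + 0.094×2.1)×10⁻⁴ = 1.1274×10⁻⁴ K⁻¹
0–290 m: 0.77 × 2.904×10⁻⁴ × 290 = 0.06484632 m
890 × 0.22 × 1.1274×10⁻⁴ = 0.022074492 m
Δh = 0.06484632 + 0.022074492 = 0.086920812 m ≈ 87 mm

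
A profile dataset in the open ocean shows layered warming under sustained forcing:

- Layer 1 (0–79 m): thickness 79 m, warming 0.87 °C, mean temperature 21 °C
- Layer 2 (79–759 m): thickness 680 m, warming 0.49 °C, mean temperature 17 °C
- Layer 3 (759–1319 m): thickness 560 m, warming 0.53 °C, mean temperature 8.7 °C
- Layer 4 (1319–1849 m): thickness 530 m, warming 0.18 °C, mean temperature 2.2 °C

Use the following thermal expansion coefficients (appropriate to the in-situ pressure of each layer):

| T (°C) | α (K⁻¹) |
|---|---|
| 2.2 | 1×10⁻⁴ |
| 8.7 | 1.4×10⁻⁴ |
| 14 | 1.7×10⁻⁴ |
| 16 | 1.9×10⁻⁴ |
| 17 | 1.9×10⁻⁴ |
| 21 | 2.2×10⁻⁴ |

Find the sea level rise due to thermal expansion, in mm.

Layer 1 at 21 °C → α = 2.2×10⁻⁴ K⁻¹
Layer 2 at 17 °C → α = 1.9×10⁻⁴ K⁻¹
Layer 3 at 8.7 °C → α = 1.4×10⁻⁴ K⁻¹
Layer 4 at 2.2 °C → α = 1×10⁻⁴ K⁻¹
0–79 m: 79 × 0.87 × 2.2×10⁻⁴ = 0.0151206 m
79–759 m: 1.9×10⁻⁴ × 680 × 0.49 = 0.063308 m
Layer 3: 560 × 0.53 × 1.4×10⁻⁴ = 0.041552 m
1319–1849 m: 530 × 0.18 × 1×10⁻⁴ = 0.00954 m
Δh = 0.0151206 + 0.063308 + 0.041552 + 0.00954 = 0.1295206 m ≈ 130 mm

130 mm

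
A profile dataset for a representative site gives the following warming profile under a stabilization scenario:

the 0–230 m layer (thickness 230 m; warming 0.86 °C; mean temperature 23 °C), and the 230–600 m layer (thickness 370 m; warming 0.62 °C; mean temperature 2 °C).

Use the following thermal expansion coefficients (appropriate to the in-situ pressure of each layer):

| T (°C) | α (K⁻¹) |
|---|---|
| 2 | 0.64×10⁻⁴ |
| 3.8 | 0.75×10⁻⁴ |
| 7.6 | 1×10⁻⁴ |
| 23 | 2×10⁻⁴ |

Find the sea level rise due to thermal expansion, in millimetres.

Layer 1 at 23 °C → α = 2×10⁻⁴ K⁻¹
Layer 2 at 2 °C → α = 0.64×10⁻⁴ K⁻¹
Layer 1: 230 × 2×10⁻⁴ × 0.86 = 0.03956 m
370 × 0.62 × 0.64×10⁻⁴ = 0.0146816 m
Δh = 0.03956 + 0.0146816 = 0.0542416 m

Δh = 54.2 mm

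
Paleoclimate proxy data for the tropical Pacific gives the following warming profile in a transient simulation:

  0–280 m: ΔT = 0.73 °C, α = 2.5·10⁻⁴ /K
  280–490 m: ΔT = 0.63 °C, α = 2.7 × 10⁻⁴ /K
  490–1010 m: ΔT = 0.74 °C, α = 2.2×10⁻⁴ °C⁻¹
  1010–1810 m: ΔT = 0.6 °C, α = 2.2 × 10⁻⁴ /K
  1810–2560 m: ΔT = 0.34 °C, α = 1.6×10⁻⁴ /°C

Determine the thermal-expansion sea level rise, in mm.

Δh = 320 mm

0.73 × 2.5×10⁻⁴ × 280 = 0.05110 m
0.63 × 210 × 2.7×10⁻⁴ = 0.035721 m
490–1010 m: 520 × 0.74 × 2.2×10⁻⁴ = 0.084656 m
2.2×10⁻⁴ × 0.6 × 800 = 0.10560 m
Layer 5: 0.34 × 750 × 1.6×10⁻⁴ = 0.04080 m
Δh = 0.05110 + 0.035721 + 0.084656 + 0.10560 + 0.04080 = 0.317877 m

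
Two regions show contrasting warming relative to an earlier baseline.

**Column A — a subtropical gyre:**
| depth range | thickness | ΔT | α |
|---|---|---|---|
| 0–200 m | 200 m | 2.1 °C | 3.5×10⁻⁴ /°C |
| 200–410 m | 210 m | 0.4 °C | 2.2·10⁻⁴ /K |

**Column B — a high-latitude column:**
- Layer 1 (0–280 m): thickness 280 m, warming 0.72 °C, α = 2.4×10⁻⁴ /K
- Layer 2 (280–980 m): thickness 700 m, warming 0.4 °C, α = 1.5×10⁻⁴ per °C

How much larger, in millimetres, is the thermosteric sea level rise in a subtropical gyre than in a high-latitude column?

A Layer 1: 3.5×10⁻⁴ × 200 × 2.1 = 0.14700 m
A 200–410 m: 0.4 × 2.2×10⁻⁴ × 210 = 0.01848 m
A total: 0.16548 m
B 0–280 m: 280 × 2.4×10⁻⁴ × 0.72 = 0.048384 m
B Layer 2: 700 × 1.5×10⁻⁴ × 0.4 = 0.04200 m
B total: 0.090384 m
Difference: 0.16548 − 0.090384 = 0.075096 m

75 mm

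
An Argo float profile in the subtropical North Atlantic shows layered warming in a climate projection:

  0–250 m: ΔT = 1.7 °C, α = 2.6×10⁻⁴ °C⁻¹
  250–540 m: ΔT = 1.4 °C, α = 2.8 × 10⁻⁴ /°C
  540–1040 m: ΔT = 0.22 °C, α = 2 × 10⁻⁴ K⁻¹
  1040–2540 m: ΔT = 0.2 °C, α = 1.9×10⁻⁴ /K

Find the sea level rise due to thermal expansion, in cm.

Layer 1: 250 × 1.7 × 2.6×10⁻⁴ = 0.11050 m
250–540 m: 2.8×10⁻⁴ × 1.4 × 290 = 0.11368 m
Layer 3: 0.22 × 500 × 2×10⁻⁴ = 0.02200 m
1040–2540 m: 0.2 × 1.9×10⁻⁴ × 1500 = 0.05700 m
Δh = 0.11050 + 0.11368 + 0.02200 + 0.05700 = 0.30318 m

30.3 cm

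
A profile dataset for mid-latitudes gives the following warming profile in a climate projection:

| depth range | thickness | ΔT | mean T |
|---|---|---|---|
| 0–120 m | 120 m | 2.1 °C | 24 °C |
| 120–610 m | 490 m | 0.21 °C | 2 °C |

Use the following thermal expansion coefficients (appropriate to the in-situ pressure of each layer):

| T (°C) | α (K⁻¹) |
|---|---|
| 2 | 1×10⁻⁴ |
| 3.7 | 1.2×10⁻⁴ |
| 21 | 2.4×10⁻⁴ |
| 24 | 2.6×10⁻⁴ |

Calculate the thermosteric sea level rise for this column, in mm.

Δh ≈ 75.8 mm

Layer 1 at 24 °C → α = 2.6×10⁻⁴ K⁻¹
Layer 2 at 2 °C → α = 1×10⁻⁴ K⁻¹
Layer 1: 120 × 2.6×10⁻⁴ × 2.1 = 0.06552 m
120–610 m: 0.21 × 1×10⁻⁴ × 490 = 0.01029 m
Δh = 0.06552 + 0.01029 = 0.07581 m ≈ 75.8 mm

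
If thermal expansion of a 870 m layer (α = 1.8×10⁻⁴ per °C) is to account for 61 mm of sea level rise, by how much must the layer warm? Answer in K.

ΔT = Δh/(αH) = 0.061 / (1.8×10⁻⁴ × 870) ≈ 0.3895 K

0.390 K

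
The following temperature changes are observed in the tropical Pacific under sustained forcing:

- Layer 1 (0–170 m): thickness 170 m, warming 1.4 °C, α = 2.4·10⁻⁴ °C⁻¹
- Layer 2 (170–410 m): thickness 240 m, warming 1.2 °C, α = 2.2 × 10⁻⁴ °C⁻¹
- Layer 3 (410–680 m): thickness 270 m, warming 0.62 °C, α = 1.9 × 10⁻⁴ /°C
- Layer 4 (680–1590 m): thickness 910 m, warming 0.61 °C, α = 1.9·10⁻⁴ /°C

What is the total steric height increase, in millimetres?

258 mm of thermosteric rise

2.4×10⁻⁴ × 170 × 1.4 = 0.05712 m
1.2 × 240 × 2.2×10⁻⁴ = 0.06336 m
1.9×10⁻⁴ × 270 × 0.62 = 0.031806 m
910 × 0.61 × 1.9×10⁻⁴ = 0.105469 m
Δh = 0.05712 + 0.06336 + 0.031806 + 0.105469 = 0.257755 m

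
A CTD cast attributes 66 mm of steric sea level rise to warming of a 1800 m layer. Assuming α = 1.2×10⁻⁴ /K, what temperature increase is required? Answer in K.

about 0.306 K

ΔT = Δh/(αH) = 0.066 / (1.2×10⁻⁴ × 1800) ≈ 0.3056 K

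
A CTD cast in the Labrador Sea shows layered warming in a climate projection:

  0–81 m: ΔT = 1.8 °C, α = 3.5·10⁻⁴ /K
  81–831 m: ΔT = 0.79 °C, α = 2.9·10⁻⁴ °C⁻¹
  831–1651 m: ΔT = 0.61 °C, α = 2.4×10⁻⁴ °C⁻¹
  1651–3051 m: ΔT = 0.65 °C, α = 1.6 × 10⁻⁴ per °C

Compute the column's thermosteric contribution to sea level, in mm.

0–81 m: 1.8 × 3.5×10⁻⁴ × 81 = 0.05103 m
0.79 × 750 × 2.9×10⁻⁴ = 0.171825 m
Layer 3: 820 × 0.61 × 2.4×10⁻⁴ = 0.120048 m
1651–3051 m: 1400 × 0.65 × 1.6×10⁻⁴ = 0.14560 m
Δh = 0.05103 + 0.171825 + 0.120048 + 0.14560 = 0.488503 m

Δh = 489 mm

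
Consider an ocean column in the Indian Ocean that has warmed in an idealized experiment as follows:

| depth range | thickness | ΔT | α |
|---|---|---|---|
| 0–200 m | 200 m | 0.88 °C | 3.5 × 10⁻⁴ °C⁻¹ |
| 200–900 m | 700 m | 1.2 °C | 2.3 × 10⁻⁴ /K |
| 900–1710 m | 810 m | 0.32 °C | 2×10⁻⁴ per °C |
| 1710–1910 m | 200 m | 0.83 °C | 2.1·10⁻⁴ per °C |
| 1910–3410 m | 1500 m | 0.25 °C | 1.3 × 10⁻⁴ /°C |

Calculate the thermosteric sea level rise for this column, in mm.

Layer 1: 200 × 0.88 × 3.5×10⁻⁴ = 0.06160 m
1.2 × 2.3×10⁻⁴ × 700 = 0.19320 m
900–1710 m: 810 × 2×10⁻⁴ × 0.32 = 0.05184 m
Layer 4: 0.83 × 200 × 2.1×10⁻⁴ = 0.03486 m
1910–3410 m: 1.3×10⁻⁴ × 1500 × 0.25 = 0.04875 m
Δh = 0.06160 + 0.19320 + 0.05184 + 0.03486 + 0.04875 = 0.39025 m

Δh ≈ 390 mm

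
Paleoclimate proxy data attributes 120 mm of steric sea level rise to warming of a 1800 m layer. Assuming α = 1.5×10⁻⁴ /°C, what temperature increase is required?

about 0.444 K

ΔT = Δh/(αH) = 0.12 / (1.5×10⁻⁴ × 1800) ≈ 0.4444 K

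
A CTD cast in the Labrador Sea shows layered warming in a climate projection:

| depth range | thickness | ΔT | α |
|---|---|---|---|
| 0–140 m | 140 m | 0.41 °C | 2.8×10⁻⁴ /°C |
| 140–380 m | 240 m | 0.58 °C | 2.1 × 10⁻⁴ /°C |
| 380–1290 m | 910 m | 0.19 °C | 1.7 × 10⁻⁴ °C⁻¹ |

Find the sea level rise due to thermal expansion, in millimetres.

Δh = 74.7 mm

0–140 m: 2.8×10⁻⁴ × 0.41 × 140 = 0.016072 m
240 × 0.58 × 2.1×10⁻⁴ = 0.029232 m
380–1290 m: 910 × 1.7×10⁻⁴ × 0.19 = 0.029393 m
Δh = 0.016072 + 0.029232 + 0.029393 = 0.074697 m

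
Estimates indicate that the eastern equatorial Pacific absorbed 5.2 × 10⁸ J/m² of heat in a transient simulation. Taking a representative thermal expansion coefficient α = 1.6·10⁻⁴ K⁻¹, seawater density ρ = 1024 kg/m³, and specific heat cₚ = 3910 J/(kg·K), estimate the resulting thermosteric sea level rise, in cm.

Δh = αQ/(ρcₚ) = 1.6×10⁻⁴ × 5.2×10⁸ / (1024 × 3910) ≈ 0.02078 m

Δh = 2.08 cm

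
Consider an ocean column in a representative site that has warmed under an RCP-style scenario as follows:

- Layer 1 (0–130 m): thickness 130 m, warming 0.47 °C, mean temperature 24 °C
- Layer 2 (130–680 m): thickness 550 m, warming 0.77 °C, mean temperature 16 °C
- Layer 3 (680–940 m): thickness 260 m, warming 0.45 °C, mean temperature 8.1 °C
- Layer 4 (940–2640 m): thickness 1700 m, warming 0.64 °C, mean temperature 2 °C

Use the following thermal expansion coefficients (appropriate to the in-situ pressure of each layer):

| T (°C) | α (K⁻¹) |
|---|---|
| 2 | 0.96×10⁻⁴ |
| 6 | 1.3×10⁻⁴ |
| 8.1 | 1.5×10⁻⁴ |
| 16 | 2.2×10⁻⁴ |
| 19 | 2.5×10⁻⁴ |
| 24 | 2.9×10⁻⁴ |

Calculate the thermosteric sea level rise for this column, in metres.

Δh ≈ 0.233 m

Layer 1 at 24 °C → α = 2.9×10⁻⁴ K⁻¹
Layer 2 at 16 °C → α = 2.2×10⁻⁴ K⁻¹
Layer 3 at 8.1 °C → α = 1.5×10⁻⁴ K⁻¹
Layer 4 at 2 °C → α = 0.96×10⁻⁴ K⁻¹
130 × 0.47 × 2.9×10⁻⁴ = 0.017719 m
0.77 × 2.2×10⁻⁴ × 550 = 0.09317 m
Layer 3: 0.45 × 1.5×10⁻⁴ × 260 = 0.01755 m
1700 × 0.64 × 0.96×10⁻⁴ = 0.104448 m
Δh = 0.017719 + 0.09317 + 0.01755 + 0.104448 = 0.232887 m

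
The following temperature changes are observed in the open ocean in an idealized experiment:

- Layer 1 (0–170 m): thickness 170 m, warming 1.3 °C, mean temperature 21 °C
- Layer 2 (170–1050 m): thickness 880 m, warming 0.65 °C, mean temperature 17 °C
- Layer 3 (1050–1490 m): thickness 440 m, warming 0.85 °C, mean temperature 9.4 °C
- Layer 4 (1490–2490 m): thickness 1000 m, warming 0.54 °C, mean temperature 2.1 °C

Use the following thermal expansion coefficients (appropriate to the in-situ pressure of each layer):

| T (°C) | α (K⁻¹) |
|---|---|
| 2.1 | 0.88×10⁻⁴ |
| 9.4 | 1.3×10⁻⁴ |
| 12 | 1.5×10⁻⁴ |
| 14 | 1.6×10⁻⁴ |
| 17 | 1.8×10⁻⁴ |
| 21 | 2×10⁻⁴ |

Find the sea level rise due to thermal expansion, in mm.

Δh = 243 mm

Layer 1 at 21 °C → α = 2×10⁻⁴ K⁻¹
Layer 2 at 17 °C → α = 1.8×10⁻⁴ K⁻¹
Layer 3 at 9.4 °C → α = 1.3×10⁻⁴ K⁻¹
Layer 4 at 2.1 °C → α = 0.88×10⁻⁴ K⁻¹
0–170 m: 170 × 2×10⁻⁴ × 1.3 = 0.04420 m
1.8×10⁻⁴ × 880 × 0.65 = 0.10296 m
1050–1490 m: 0.85 × 440 × 1.3×10⁻⁴ = 0.04862 m
0.88×10⁻⁴ × 0.54 × 1000 = 0.04752 m
Δh = 0.04420 + 0.10296 + 0.04862 + 0.04752 = 0.24330 m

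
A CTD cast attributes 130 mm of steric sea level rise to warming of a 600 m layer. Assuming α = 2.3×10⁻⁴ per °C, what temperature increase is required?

ΔT = Δh/(αH) = 0.13 / (2.3×10⁻⁴ × 600) ≈ 0.9420 °C

ΔT ≈ 0.94 °C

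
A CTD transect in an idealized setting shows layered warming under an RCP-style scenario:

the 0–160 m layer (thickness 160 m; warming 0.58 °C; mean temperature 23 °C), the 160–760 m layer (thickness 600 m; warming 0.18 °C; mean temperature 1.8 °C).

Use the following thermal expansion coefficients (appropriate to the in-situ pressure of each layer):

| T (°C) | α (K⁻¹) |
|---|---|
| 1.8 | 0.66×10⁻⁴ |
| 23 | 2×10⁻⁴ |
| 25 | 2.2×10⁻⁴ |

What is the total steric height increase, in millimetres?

Δh = 26 mm

Layer 1 at 23 °C → α = 2×10⁻⁴ K⁻¹
Layer 2 at 1.8 °C → α = 0.66×10⁻⁴ K⁻¹
0.58 × 160 × 2×10⁻⁴ = 0.01856 m
160–760 m: 0.66×10⁻⁴ × 600 × 0.18 = 0.007128 m
Δh = 0.01856 + 0.007128 = 0.025688 m ≈ 26 mm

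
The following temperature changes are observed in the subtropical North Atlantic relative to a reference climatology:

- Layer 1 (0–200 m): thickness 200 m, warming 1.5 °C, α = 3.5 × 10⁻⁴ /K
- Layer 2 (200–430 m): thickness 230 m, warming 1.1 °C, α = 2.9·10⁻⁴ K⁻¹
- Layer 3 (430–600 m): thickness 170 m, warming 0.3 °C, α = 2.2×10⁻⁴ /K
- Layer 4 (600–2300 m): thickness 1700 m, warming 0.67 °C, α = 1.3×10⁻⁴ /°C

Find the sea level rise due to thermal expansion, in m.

Layer 1: 200 × 1.5 × 3.5×10⁻⁴ = 0.10500 m
200–430 m: 230 × 1.1 × 2.9×10⁻⁴ = 0.07337 m
430–600 m: 2.2×10⁻⁴ × 170 × 0.3 = 0.01122 m
Layer 4: 0.67 × 1700 × 1.3×10⁻⁴ = 0.14807 m
Δh = 0.10500 + 0.07337 + 0.01122 + 0.14807 = 0.33766 m ≈ 0.338 m

0.338 m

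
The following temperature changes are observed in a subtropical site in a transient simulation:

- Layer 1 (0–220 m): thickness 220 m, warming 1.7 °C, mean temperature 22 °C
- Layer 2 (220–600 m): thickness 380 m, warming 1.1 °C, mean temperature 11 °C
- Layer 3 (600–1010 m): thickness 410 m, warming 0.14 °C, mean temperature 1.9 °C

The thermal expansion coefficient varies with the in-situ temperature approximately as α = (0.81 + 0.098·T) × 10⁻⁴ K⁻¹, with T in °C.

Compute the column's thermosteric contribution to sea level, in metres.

Layer 1: α = (0.81 + 0.098×22)×10⁻⁴ = 2.966×10⁻⁴ K⁻¹
Layer 2: α = (0.81 + 0.098×11)×10⁻⁴ = 1.888×10⁻⁴ K⁻¹
Layer 3: α = (0.81 + 0.098×1.9)×10⁻⁴ = 0.9962×10⁻⁴ K⁻¹
Layer 1: 2.966×10⁻⁴ × 220 × 1.7 = 0.1109284 m
Layer 2: 1.1 × 380 × 1.888×10⁻⁴ = 0.0789184 m
Layer 3: 410 × 0.9962×10⁻⁴ × 0.14 = 0.005718188 m
Δh = 0.1109284 + 0.0789184 + 0.005718188 = 0.195564988 m ≈ 0.196 m

Δh = 0.196 m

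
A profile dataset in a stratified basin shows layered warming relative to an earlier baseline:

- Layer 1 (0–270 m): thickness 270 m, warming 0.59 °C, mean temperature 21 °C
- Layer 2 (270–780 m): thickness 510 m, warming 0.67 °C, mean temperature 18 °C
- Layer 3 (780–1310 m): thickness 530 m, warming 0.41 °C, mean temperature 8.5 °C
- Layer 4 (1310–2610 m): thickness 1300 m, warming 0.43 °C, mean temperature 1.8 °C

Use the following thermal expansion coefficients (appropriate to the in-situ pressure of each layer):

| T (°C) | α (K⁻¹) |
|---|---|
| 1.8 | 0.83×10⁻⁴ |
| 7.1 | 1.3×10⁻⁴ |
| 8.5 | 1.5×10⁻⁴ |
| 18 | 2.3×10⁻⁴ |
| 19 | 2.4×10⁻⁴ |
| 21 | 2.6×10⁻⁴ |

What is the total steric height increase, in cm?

about 19.9 cm

Layer 1 at 21 °C → α = 2.6×10⁻⁴ K⁻¹
Layer 2 at 18 °C → α = 2.3×10⁻⁴ K⁻¹
Layer 3 at 8.5 °C → α = 1.5×10⁻⁴ K⁻¹
Layer 4 at 1.8 °C → α = 0.83×10⁻⁴ K⁻¹
0–270 m: 0.59 × 2.6×10⁻⁴ × 270 = 0.041418 m
Layer 2: 2.3×10⁻⁴ × 0.67 × 510 = 0.078591 m
780–1310 m: 1.5×10⁻⁴ × 530 × 0.41 = 0.032595 m
1310–2610 m: 1300 × 0.83×10⁻⁴ × 0.43 = 0.046397 m
Δh = 0.041418 + 0.078591 + 0.032595 + 0.046397 = 0.199001 m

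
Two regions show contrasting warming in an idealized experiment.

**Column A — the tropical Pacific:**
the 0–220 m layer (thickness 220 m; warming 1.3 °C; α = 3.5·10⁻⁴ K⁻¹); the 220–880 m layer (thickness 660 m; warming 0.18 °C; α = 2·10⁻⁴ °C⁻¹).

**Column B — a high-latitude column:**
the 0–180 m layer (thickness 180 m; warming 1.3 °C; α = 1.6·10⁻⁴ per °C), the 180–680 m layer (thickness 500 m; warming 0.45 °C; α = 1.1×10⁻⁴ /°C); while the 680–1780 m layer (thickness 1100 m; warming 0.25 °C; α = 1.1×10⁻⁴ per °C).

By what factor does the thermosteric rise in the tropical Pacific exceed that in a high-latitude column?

A 0–220 m: 220 × 3.5×10⁻⁴ × 1.3 = 0.10010 m
A Layer 2: 2×10⁻⁴ × 0.18 × 660 = 0.02376 m
A total: 0.12386 m
B 0–180 m: 1.3 × 180 × 1.6×10⁻⁴ = 0.03744 m
B 180–680 m: 500 × 1.1×10⁻⁴ × 0.45 = 0.02475 m
B 1100 × 1.1×10⁻⁴ × 0.25 = 0.03025 m
B total: 0.09244 m
Ratio: 0.12386 / 0.09244 ≈ 1.340

1.34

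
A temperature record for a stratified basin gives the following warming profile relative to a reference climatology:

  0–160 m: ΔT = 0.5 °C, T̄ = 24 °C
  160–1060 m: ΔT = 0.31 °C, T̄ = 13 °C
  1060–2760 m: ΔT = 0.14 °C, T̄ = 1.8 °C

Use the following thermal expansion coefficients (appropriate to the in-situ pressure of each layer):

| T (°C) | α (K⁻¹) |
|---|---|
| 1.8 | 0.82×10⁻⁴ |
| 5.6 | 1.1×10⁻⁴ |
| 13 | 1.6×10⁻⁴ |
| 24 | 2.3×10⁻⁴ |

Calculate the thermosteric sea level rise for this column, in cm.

about 8.3 cm

Layer 1 at 24 °C → α = 2.3×10⁻⁴ K⁻¹
Layer 2 at 13 °C → α = 1.6×10⁻⁴ K⁻¹
Layer 3 at 1.8 °C → α = 0.82×10⁻⁴ K⁻¹
2.3×10⁻⁴ × 160 × 0.5 = 0.01840 m
Layer 2: 0.31 × 900 × 1.6×10⁻⁴ = 0.04464 m
Layer 3: 0.14 × 0.82×10⁻⁴ × 1700 = 0.019516 m
Δh = 0.01840 + 0.04464 + 0.019516 = 0.082556 m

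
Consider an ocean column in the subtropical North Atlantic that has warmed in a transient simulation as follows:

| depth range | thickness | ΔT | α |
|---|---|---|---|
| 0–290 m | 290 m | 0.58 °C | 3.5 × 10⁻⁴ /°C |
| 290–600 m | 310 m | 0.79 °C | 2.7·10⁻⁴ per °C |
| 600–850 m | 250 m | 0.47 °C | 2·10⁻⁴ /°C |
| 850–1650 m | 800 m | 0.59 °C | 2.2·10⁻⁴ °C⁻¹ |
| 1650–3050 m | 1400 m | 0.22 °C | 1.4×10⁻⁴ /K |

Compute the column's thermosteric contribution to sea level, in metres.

0.295 m of thermosteric rise

0.58 × 3.5×10⁻⁴ × 290 = 0.05887 m
Layer 2: 2.7×10⁻⁴ × 310 × 0.79 = 0.066123 m
600–850 m: 0.47 × 2×10⁻⁴ × 250 = 0.02350 m
2.2×10⁻⁴ × 0.59 × 800 = 0.10384 m
1650–3050 m: 1.4×10⁻⁴ × 1400 × 0.22 = 0.04312 m
Δh = 0.05887 + 0.066123 + 0.02350 + 0.10384 + 0.04312 = 0.295453 m ≈ 0.295 m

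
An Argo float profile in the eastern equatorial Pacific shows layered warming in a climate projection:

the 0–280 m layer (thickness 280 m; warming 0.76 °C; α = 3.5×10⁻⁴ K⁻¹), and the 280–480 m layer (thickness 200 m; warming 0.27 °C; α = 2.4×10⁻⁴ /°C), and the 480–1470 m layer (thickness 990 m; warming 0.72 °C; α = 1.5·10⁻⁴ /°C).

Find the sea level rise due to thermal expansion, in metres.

0–280 m: 280 × 3.5×10⁻⁴ × 0.76 = 0.07448 m
0.27 × 2.4×10⁻⁴ × 200 = 0.01296 m
480–1470 m: 0.72 × 990 × 1.5×10⁻⁴ = 0.10692 m
Δh = 0.07448 + 0.01296 + 0.10692 = 0.19436 m ≈ 0.194 m

0.194 m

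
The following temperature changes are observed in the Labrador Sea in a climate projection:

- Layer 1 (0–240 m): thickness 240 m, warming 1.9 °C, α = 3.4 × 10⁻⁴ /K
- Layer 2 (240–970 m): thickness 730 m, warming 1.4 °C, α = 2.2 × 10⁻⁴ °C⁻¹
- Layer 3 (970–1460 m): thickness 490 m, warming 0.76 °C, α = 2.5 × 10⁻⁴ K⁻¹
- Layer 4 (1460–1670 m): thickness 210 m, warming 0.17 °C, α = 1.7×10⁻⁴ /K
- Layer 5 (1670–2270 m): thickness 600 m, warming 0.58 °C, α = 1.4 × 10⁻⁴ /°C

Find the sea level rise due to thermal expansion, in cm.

53 cm

0–240 m: 240 × 3.4×10⁻⁴ × 1.9 = 0.15504 m
240–970 m: 1.4 × 730 × 2.2×10⁻⁴ = 0.22484 m
2.5×10⁻⁴ × 0.76 × 490 = 0.09310 m
1.7×10⁻⁴ × 0.17 × 210 = 0.006069 m
1.4×10⁻⁴ × 0.58 × 600 = 0.04872 m
Δh = 0.15504 + 0.22484 + 0.09310 + 0.006069 + 0.04872 = 0.527769 m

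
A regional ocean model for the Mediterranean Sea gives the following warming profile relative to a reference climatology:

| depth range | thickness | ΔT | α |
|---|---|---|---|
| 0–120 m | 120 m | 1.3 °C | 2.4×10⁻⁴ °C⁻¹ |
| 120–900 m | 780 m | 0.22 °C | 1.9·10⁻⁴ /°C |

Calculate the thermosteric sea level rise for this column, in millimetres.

Δh ≈ 70 mm

1.3 × 120 × 2.4×10⁻⁴ = 0.03744 m
Layer 2: 1.9×10⁻⁴ × 0.22 × 780 = 0.032604 m
Δh = 0.03744 + 0.032604 = 0.070044 m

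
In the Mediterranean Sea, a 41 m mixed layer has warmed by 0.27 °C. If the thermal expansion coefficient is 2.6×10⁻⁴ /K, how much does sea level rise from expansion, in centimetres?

Δh = αΔT·H = 2.6×10⁻⁴ × 0.27 × 41 = 0.0028782 m

Δh ≈ 0.29 cm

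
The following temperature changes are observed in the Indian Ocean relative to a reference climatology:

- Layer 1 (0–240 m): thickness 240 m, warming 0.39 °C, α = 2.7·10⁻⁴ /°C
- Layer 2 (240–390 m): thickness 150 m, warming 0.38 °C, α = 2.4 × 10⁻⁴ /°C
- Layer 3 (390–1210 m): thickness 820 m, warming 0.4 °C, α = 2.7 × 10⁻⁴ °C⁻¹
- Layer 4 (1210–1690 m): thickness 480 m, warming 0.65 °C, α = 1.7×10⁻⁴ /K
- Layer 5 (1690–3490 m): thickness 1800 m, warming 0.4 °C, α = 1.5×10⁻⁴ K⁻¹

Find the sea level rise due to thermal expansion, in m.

0–240 m: 0.39 × 240 × 2.7×10⁻⁴ = 0.025272 m
0.38 × 2.4×10⁻⁴ × 150 = 0.01368 m
2.7×10⁻⁴ × 0.4 × 820 = 0.08856 m
480 × 0.65 × 1.7×10⁻⁴ = 0.05304 m
0.4 × 1.5×10⁻⁴ × 1800 = 0.10800 m
Δh = 0.025272 + 0.01368 + 0.08856 + 0.05304 + 0.10800 = 0.288552 m

Δh ≈ 0.29 m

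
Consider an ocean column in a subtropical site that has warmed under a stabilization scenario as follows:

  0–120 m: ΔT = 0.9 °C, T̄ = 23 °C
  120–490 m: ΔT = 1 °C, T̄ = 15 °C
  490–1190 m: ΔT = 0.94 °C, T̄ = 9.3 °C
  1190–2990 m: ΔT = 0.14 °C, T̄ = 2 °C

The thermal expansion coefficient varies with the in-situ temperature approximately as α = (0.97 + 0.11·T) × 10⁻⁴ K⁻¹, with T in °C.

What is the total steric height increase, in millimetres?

296 mm of thermosteric rise

Layer 1: α = (0.97 + 0.11×23)×10⁻⁴ = 3.5×10⁻⁴ K⁻¹
Layer 2: α = (0.97 + 0.11×15)×10⁻⁴ = 2.62×10⁻⁴ K⁻¹
Layer 3: α = (0.97 + 0.11×9.3)×10⁻⁴ = 1.993×10⁻⁴ K⁻¹
Layer 4: α = (0.97 + 0.11×2)×10⁻⁴ = 1.19×10⁻⁴ K⁻¹
Layer 1: 0.9 × 3.5×10⁻⁴ × 120 = 0.03780 m
120–490 m: 370 × 1 × 2.62×10⁻⁴ = 0.09694 m
0.94 × 700 × 1.993×10⁻⁴ = 0.1311394 m
Layer 4: 0.14 × 1800 × 1.19×10⁻⁴ = 0.029988 m
Δh = 0.03780 + 0.09694 + 0.1311394 + 0.029988 = 0.2958674 m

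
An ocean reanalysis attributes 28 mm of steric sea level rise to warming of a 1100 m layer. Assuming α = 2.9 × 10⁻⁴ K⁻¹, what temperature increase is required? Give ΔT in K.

ΔT ≈ 0.088 K

ΔT = Δh/(αH) = 0.028 / (2.9×10⁻⁴ × 1100) ≈ 0.08777 K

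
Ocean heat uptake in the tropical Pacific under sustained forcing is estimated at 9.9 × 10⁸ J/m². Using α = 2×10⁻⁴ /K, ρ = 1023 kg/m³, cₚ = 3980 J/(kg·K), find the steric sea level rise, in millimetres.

Δh = αQ/(ρcₚ) = 2×10⁻⁴ × 9.9×10⁸ / (1023 × 3980) ≈ 0.04863 m

about 48.6 mm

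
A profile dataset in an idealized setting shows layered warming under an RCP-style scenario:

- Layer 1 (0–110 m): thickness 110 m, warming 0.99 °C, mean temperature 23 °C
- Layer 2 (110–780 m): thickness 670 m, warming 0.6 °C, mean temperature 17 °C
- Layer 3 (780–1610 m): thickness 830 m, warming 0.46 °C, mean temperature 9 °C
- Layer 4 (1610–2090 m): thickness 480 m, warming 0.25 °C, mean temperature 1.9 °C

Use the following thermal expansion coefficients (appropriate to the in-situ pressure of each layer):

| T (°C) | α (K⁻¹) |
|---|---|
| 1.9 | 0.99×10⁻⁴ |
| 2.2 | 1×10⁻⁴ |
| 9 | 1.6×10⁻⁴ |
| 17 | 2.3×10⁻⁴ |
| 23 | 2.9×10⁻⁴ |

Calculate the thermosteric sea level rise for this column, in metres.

Layer 1 at 23 °C → α = 2.9×10⁻⁴ K⁻¹
Layer 2 at 17 °C → α = 2.3×10⁻⁴ K⁻¹
Layer 3 at 9 °C → α = 1.6×10⁻⁴ K⁻¹
Layer 4 at 1.9 °C → α = 0.99×10⁻⁴ K⁻¹
0–110 m: 110 × 2.9×10⁻⁴ × 0.99 = 0.031581 m
0.6 × 670 × 2.3×10⁻⁴ = 0.09246 m
780–1610 m: 830 × 0.46 × 1.6×10⁻⁴ = 0.061088 m
480 × 0.99×10⁻⁴ × 0.25 = 0.01188 m
Δh = 0.031581 + 0.09246 + 0.061088 + 0.01188 = 0.197009 m

about 0.197 m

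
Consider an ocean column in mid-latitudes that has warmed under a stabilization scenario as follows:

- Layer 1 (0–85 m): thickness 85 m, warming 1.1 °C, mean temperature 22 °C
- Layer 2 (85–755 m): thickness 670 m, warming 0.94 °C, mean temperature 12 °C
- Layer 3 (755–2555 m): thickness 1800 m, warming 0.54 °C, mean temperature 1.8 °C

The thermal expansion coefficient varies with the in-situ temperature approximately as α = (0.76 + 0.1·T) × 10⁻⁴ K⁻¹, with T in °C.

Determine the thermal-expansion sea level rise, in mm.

242 mm

Layer 1: α = (0.76 + 0.1×22)×10⁻⁴ = 2.96×10⁻⁴ K⁻¹
Layer 2: α = (0.76 + 0.1×12)×10⁻⁴ = 1.96×10⁻⁴ K⁻¹
Layer 3: α = (0.76 + 0.1×1.8)×10⁻⁴ = 0.94×10⁻⁴ K⁻¹
85 × 1.1 × 2.96×10⁻⁴ = 0.027676 m
Layer 2: 670 × 0.94 × 1.96×10⁻⁴ = 0.1234408 m
Layer 3: 1800 × 0.94×10⁻⁴ × 0.54 = 0.091368 m
Δh = 0.027676 + 0.1234408 + 0.091368 = 0.2424848 m ≈ 242 mm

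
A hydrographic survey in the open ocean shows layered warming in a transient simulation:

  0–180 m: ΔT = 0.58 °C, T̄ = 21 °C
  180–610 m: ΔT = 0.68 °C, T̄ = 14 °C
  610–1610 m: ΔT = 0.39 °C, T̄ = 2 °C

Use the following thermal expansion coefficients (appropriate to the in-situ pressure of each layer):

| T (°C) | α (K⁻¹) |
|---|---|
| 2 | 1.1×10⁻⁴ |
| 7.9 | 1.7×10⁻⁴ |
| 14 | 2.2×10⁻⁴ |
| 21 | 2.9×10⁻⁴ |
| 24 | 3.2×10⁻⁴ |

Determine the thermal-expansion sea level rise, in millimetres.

Layer 1 at 21 °C → α = 2.9×10⁻⁴ K⁻¹
Layer 2 at 14 °C → α = 2.2×10⁻⁴ K⁻¹
Layer 3 at 2 °C → α = 1.1×10⁻⁴ K⁻¹
Layer 1: 0.58 × 2.9×10⁻⁴ × 180 = 0.030276 m
180–610 m: 0.68 × 2.2×10⁻⁴ × 430 = 0.064328 m
610–1610 m: 1000 × 0.39 × 1.1×10⁻⁴ = 0.04290 m
Δh = 0.030276 + 0.064328 + 0.04290 = 0.137504 m ≈ 138 mm

about 138 mm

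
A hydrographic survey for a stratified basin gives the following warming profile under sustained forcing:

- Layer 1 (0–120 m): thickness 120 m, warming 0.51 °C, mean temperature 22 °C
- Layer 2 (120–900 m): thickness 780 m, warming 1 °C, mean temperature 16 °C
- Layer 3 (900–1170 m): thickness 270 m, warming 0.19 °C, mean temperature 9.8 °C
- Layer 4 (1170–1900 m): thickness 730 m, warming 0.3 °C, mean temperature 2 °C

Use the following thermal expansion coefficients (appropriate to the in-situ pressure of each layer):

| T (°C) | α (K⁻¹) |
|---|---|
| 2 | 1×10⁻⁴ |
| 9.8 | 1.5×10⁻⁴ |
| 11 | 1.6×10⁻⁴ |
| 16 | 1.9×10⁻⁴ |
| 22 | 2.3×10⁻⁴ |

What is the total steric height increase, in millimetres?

Δh ≈ 190 mm

Layer 1 at 22 °C → α = 2.3×10⁻⁴ K⁻¹
Layer 2 at 16 °C → α = 1.9×10⁻⁴ K⁻¹
Layer 3 at 9.8 °C → α = 1.5×10⁻⁴ K⁻¹
Layer 4 at 2 °C → α = 1×10⁻⁴ K⁻¹
0.51 × 2.3×10⁻⁴ × 120 = 0.014076 m
Layer 2: 780 × 1 × 1.9×10⁻⁴ = 0.14820 m
Layer 3: 270 × 1.5×10⁻⁴ × 0.19 = 0.007695 m
1×10⁻⁴ × 0.3 × 730 = 0.02190 m
Δh = 0.014076 + 0.14820 + 0.007695 + 0.02190 = 0.191871 m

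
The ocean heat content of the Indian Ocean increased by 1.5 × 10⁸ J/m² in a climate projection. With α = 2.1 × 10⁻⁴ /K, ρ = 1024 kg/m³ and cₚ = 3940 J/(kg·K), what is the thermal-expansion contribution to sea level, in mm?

Δh = αQ/(ρcₚ) = 2.1×10⁻⁴ × 1.5×10⁸ / (1024 × 3940) ≈ 0.0078075 m

about 7.8 mm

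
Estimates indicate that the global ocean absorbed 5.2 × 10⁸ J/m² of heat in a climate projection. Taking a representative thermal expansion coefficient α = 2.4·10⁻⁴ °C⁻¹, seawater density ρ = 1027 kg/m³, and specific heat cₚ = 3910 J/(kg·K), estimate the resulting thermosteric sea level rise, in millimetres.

Δh = αQ/(ρcₚ) = 2.4×10⁻⁴ × 5.2×10⁸ / (1027 × 3910) ≈ 0.031079 m

31.1 mm of thermosteric rise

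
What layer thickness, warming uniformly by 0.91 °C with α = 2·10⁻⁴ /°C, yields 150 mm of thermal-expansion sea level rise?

H ≈ 824 m

H = Δh/(αΔT) = 0.15 / (2×10⁻⁴ × 0.91) ≈ 824.2 m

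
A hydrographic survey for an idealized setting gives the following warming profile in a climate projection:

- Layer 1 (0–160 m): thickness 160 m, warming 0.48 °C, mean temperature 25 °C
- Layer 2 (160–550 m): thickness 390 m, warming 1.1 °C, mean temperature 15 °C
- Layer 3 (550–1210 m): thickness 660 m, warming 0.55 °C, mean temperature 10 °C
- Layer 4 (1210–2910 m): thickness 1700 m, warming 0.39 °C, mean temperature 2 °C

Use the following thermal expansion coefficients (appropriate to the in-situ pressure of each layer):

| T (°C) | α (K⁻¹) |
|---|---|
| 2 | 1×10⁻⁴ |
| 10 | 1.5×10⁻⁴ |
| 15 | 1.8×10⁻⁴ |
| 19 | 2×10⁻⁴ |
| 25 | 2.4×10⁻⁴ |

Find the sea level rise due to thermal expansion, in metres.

about 0.22 m

Layer 1 at 25 °C → α = 2.4×10⁻⁴ K⁻¹
Layer 2 at 15 °C → α = 1.8×10⁻⁴ K⁻¹
Layer 3 at 10 °C → α = 1.5×10⁻⁴ K⁻¹
Layer 4 at 2 °C → α = 1×10⁻⁴ K⁻¹
Layer 1: 0.48 × 2.4×10⁻⁴ × 160 = 0.018432 m
1.8×10⁻⁴ × 390 × 1.1 = 0.07722 m
Layer 3: 1.5×10⁻⁴ × 660 × 0.55 = 0.05445 m
0.39 × 1×10⁻⁴ × 1700 = 0.06630 m
Δh = 0.018432 + 0.07722 + 0.05445 + 0.06630 = 0.216402 m ≈ 0.22 m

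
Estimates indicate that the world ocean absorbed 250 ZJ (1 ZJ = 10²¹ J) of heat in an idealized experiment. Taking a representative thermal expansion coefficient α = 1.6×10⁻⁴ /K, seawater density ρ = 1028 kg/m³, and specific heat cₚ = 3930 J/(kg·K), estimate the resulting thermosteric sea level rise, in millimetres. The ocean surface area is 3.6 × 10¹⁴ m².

Per unit area: Q = 250×10²¹ / (3.6×10¹⁴) ≈ 6.944×10⁸ J/m²
Δh = αQ/(ρcₚ) = 1.6×10⁻⁴ × 6.944×10⁸ / (1028 × 3930) ≈ 0.027501 m

27.5 mm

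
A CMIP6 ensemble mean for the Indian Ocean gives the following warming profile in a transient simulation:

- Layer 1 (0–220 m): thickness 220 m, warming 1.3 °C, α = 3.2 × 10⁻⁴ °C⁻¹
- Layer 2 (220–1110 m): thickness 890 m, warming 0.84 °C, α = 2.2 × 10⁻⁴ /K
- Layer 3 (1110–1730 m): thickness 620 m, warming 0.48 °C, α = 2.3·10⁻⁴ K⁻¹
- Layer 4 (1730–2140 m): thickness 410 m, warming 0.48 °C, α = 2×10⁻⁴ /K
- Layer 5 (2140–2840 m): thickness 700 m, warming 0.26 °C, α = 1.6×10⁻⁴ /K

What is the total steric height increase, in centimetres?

39.3 cm of thermosteric rise

220 × 1.3 × 3.2×10⁻⁴ = 0.09152 m
220–1110 m: 2.2×10⁻⁴ × 890 × 0.84 = 0.164472 m
Layer 3: 2.3×10⁻⁴ × 0.48 × 620 = 0.068448 m
Layer 4: 0.48 × 410 × 2×10⁻⁴ = 0.03936 m
Layer 5: 1.6×10⁻⁴ × 0.26 × 700 = 0.02912 m
Δh = 0.09152 + 0.164472 + 0.068448 + 0.03936 + 0.02912 = 0.39292 m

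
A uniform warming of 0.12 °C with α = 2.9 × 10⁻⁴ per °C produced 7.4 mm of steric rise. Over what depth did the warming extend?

about 210 m

H = Δh/(αΔT) = 0.0074 / (2.9×10⁻⁴ × 0.12) ≈ 212.6 m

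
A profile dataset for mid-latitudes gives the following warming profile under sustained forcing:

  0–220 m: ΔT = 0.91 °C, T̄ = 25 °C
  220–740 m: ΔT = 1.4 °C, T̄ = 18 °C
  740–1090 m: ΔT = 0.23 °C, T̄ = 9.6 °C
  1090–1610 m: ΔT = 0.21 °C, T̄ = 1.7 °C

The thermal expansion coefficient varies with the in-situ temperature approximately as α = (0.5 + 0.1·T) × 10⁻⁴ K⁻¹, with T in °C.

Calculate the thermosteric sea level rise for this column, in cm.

24.7 cm of thermosteric rise

Layer 1: α = (0.5 + 0.1×25)×10⁻⁴ = 3×10⁻⁴ K⁻¹
Layer 2: α = (0.5 + 0.1×18)×10⁻⁴ = 2.3×10⁻⁴ K⁻¹
Layer 3: α = (0.5 + 0.1×9.6)×10⁻⁴ = 1.46×10⁻⁴ K⁻¹
Layer 4: α = (0.5 + 0.1×1.7)×10⁻⁴ = 0.67×10⁻⁴ K⁻¹
220 × 3×10⁻⁴ × 0.91 = 0.06006 m
220–740 m: 1.4 × 520 × 2.3×10⁻⁴ = 0.16744 m
0.23 × 1.46×10⁻⁴ × 350 = 0.011753 m
1090–1610 m: 520 × 0.67×10⁻⁴ × 0.21 = 0.0073164 m
Δh = 0.06006 + 0.16744 + 0.011753 + 0.0073164 = 0.2465694 m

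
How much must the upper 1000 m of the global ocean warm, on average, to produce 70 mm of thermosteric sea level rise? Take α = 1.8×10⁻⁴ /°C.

ΔT = Δh/(αH) = 0.07 / (1.8×10⁻⁴ × 1000) ≈ 0.3889 °C

ΔT ≈ 0.389 °C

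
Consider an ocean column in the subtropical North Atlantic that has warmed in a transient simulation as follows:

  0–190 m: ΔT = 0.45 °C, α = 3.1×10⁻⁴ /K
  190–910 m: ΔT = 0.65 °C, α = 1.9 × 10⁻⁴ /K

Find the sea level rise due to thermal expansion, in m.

Layer 1: 3.1×10⁻⁴ × 190 × 0.45 = 0.026505 m
Layer 2: 1.9×10⁻⁴ × 720 × 0.65 = 0.08892 m
Δh = 0.026505 + 0.08892 = 0.115425 m ≈ 0.12 m

Δh ≈ 0.12 m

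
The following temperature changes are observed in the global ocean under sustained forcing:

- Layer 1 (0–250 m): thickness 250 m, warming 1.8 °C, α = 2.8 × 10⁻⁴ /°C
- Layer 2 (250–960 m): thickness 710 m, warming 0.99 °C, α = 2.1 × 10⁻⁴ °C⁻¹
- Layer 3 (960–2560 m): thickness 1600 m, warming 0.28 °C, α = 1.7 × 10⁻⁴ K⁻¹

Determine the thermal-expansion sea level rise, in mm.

350 mm of thermosteric rise

1.8 × 2.8×10⁻⁴ × 250 = 0.12600 m
Layer 2: 0.99 × 710 × 2.1×10⁻⁴ = 0.147609 m
1600 × 1.7×10⁻⁴ × 0.28 = 0.07616 m
Δh = 0.12600 + 0.147609 + 0.07616 = 0.349769 m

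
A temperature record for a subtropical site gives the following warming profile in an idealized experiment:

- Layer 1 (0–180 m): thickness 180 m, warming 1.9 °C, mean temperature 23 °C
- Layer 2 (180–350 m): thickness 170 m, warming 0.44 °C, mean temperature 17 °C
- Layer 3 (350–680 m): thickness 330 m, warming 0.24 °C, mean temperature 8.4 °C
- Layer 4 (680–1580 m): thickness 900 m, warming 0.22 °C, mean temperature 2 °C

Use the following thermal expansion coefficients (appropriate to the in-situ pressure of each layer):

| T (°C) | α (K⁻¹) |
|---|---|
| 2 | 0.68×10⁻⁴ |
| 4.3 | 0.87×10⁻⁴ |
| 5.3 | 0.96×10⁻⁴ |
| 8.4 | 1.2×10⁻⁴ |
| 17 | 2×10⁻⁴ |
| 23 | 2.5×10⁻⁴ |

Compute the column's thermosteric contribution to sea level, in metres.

0.123 m

Layer 1 at 23 °C → α = 2.5×10⁻⁴ K⁻¹
Layer 2 at 17 °C → α = 2×10⁻⁴ K⁻¹
Layer 3 at 8.4 °C → α = 1.2×10⁻⁴ K⁻¹
Layer 4 at 2 °C → α = 0.68×10⁻⁴ K⁻¹
1.9 × 2.5×10⁻⁴ × 180 = 0.08550 m
Layer 2: 2×10⁻⁴ × 0.44 × 170 = 0.01496 m
350–680 m: 1.2×10⁻⁴ × 330 × 0.24 = 0.009504 m
680–1580 m: 0.68×10⁻⁴ × 900 × 0.22 = 0.013464 m
Δh = 0.08550 + 0.01496 + 0.009504 + 0.013464 = 0.123428 m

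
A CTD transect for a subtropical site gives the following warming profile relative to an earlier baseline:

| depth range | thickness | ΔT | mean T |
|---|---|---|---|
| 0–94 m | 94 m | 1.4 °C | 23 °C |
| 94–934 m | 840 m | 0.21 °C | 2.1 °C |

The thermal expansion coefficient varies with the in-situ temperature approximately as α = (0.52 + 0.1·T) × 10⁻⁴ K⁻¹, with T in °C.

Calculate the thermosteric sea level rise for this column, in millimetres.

Layer 1: α = (0.52 + 0.1×23)×10⁻⁴ = 2.82×10⁻⁴ K⁻¹
Layer 2: α = (0.52 + 0.1×2.1)×10⁻⁴ = 0.73×10⁻⁴ K⁻¹
2.82×10⁻⁴ × 94 × 1.4 = 0.0371112 m
840 × 0.73×10⁻⁴ × 0.21 = 0.0128772 m
Δh = 0.0371112 + 0.0128772 = 0.0499884 m

Δh ≈ 50.0 mm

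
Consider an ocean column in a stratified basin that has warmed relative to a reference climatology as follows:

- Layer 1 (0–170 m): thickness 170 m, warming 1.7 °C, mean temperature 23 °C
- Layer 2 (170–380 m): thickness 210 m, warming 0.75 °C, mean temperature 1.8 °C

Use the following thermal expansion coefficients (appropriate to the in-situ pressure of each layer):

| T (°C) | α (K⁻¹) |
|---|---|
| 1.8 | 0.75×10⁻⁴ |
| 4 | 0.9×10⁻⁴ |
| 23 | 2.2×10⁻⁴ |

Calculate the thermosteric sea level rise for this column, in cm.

about 7.5 cm

Layer 1 at 23 °C → α = 2.2×10⁻⁴ K⁻¹
Layer 2 at 1.8 °C → α = 0.75×10⁻⁴ K⁻¹
Layer 1: 2.2×10⁻⁴ × 1.7 × 170 = 0.06358 m
170–380 m: 210 × 0.75×10⁻⁴ × 0.75 = 0.0118125 m
Δh = 0.06358 + 0.0118125 = 0.0753925 m ≈ 7.5 cm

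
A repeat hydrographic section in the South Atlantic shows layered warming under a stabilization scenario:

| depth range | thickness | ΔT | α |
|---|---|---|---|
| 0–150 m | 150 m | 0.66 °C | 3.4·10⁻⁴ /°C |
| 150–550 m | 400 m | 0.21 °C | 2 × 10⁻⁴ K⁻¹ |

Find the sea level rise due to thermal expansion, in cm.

Δh ≈ 5.05 cm

Layer 1: 3.4×10⁻⁴ × 150 × 0.66 = 0.03366 m
150–550 m: 2×10⁻⁴ × 400 × 0.21 = 0.01680 m
Δh = 0.03366 + 0.01680 = 0.05046 m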